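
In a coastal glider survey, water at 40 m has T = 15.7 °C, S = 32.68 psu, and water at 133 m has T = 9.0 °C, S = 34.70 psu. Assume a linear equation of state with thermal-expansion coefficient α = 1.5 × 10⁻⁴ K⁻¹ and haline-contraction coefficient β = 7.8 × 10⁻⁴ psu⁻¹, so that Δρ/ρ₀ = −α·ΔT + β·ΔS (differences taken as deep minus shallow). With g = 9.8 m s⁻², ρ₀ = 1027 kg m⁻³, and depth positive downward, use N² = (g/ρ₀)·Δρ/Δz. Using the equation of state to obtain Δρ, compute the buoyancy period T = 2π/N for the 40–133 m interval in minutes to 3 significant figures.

ΔT = -6.7 K, ΔS = +2.02 psu (deep − shallow).
Δρ/ρ₀ = −αΔT + βΔS = 1.005 × 10⁻³ + 1.5756 × 10⁻³ = 2.5806 × 10⁻³, so Δρ ≈ 2.650 kg m⁻³.
N² = (g/ρ₀)·Δρ/Δz = g·(Δρ/ρ₀)/Δz = 9.8 × 2.5806 × 10⁻³ / 93 = 2.7193 × 10⁻⁴ s⁻².
N = √(2.7193 × 10⁻⁴) = 0.016490 rad s⁻¹ → T = 2π/N = 381.03 s = 6.3505 min ≈ 6.35 min.

6.35 min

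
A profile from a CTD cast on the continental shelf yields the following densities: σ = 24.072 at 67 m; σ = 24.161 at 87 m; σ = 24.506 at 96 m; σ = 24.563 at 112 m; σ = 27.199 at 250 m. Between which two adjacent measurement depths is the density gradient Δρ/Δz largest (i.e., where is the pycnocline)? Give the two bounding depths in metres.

Compute the density gradient over each adjacent pair:
  67–87 m: Δρ/Δz = 0.089/20 = 4.4 × 10⁻³ kg m⁻⁴
  87–96 m: Δρ/Δz = 0.345/9 = 0.038 kg m⁻⁴
  96–112 m: Δρ/Δz = 0.057/16 = 3.6 × 10⁻³ kg m⁻⁴
  112–250 m: Δρ/Δz = 2.636/138 = 0.019 kg m⁻⁴
The largest gradient is in the 87–96 m interval — the pycnocline.

87–96 m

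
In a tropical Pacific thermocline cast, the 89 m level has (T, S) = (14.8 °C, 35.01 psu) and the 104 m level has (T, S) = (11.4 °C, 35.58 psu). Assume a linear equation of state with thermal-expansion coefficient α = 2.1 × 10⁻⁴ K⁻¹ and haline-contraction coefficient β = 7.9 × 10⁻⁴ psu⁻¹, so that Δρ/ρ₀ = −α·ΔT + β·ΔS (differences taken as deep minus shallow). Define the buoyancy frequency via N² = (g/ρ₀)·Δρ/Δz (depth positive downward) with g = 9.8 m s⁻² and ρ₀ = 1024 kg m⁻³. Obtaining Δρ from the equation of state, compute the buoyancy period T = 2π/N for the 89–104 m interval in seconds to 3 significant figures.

ΔT = -3.4 K, ΔS = +0.57 psu (deep − shallow).
Δρ/ρ₀ = −αΔT + βΔS = 7.14 × 10⁻⁴ + 4.503 × 10⁻⁴ = 1.1643 × 10⁻³, so Δρ ≈ 1.192 kg m⁻³.
N² = (g/ρ₀)·Δρ/Δz = g·(Δρ/ρ₀)/Δz = 9.8 × 1.1643 × 10⁻³ / 15 = 7.6068 × 10⁻⁴ s⁻².
N = √(7.6068 × 10⁻⁴) = 0.027580 rad s⁻¹ → T = 2π/N = 227.82 s ≈ 228 s.

228 s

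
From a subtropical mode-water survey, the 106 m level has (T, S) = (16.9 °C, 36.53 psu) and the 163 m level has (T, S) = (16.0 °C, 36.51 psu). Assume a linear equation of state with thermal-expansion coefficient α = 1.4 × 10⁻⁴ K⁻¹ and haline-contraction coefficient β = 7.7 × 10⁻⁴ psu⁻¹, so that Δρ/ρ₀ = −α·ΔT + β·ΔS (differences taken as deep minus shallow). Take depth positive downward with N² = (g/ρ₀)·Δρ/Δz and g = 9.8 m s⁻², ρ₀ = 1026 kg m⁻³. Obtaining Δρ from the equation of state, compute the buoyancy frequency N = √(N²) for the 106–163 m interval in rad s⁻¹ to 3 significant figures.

ΔT = -0.9 K, ΔS = -0.02 psu (deep − shallow).
Δρ/ρ₀ = −αΔT + βΔS = 1.26 × 10⁻⁴ − 1.54 × 10⁻⁵ = 1.106 × 10⁻⁴, so Δρ ≈ 0.1135 kg m⁻³.
N² = (g/ρ₀)·Δρ/Δz = g·(Δρ/ρ₀)/Δz = 9.8 × 1.106 × 10⁻⁴ / 57 = 1.9015 × 10⁻⁵ s⁻².
N = √(1.9015 × 10⁻⁵) = 4.3606 × 10⁻³ rad s⁻¹ ≈ 4.36 × 10⁻³ rad s⁻¹.

4.36 × 10⁻³ rad s⁻¹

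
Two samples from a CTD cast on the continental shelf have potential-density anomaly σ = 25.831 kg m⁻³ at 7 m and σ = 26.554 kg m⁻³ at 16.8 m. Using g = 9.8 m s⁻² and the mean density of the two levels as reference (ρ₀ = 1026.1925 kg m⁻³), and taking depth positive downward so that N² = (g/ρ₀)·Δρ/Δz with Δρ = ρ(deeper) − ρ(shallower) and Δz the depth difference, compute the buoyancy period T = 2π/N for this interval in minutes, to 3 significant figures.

Δρ = 1026.554 − 1025.831 = 0.723 kg m⁻³ over Δz = 16.8 − 7 = 9.8 m.
N² = (9.8/1026.1925) × (0.723/9.8) = 7.0455 × 10⁻⁴ s⁻².
N = √(7.0455 × 10⁻⁴) = 0.026543 rad s⁻¹, so T = 2π/N = 236.72 s = 3.9453 min ≈ 3.95 min.
A positive N² confirms static stability across the interval.

3.95 min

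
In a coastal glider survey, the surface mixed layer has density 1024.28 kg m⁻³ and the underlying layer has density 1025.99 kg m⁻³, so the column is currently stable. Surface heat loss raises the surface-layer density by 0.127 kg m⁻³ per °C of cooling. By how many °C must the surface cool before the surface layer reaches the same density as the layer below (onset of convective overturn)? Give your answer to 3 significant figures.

13.5 °C

Density deficit of the surface layer: 1025.99 − 1024.28 = 1.71 kg m⁻³.
Required change = 1.71 / 0.127 = 13.5 °C.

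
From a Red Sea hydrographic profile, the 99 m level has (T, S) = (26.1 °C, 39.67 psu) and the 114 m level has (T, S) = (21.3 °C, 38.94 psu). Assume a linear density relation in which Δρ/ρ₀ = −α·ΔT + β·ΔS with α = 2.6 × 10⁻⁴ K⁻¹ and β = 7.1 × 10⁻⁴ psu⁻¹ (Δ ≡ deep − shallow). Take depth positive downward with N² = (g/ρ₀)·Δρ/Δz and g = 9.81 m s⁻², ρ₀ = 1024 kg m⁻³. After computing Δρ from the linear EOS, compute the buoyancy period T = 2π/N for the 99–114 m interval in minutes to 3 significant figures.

ΔT = -4.8 K, ΔS = -0.73 psu (deep − shallow).
Δρ/ρ₀ = −αΔT + βΔS = 1.248 × 10⁻³ − 5.183 × 10⁻⁴ = 7.297 × 10⁻⁴, so Δρ ≈ 0.7472 kg m⁻³.
N² = (g/ρ₀)·Δρ/Δz = g·(Δρ/ρ₀)/Δz = 9.81 × 7.297 × 10⁻⁴ / 15 = 4.7722 × 10⁻⁴ s⁻².
N = √(4.7722 × 10⁻⁴) = 0.021845 rad s⁻¹ → T = 2π/N = 287.63 s = 4.7938 min ≈ 4.79 min.

4.79 min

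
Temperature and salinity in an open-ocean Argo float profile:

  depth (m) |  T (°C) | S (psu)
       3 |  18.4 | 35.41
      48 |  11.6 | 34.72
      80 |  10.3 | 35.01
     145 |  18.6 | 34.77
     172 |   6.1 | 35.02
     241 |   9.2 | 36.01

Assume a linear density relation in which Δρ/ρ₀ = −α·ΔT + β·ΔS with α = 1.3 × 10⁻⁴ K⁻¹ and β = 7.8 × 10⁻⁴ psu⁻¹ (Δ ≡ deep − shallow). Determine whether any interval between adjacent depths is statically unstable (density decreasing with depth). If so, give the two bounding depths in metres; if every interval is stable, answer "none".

Evaluate Δρ/ρ₀ = −αΔT + βΔS across each adjacent pair:
  3–48 m: −αΔT+βΔS = −(1.3 × 10⁻⁴)(-6.8)+(7.8 × 10⁻⁴)(-0.69) = 3.5 × 10⁻⁴ → stable
  48–80 m: −αΔT+βΔS = −(1.3 × 10⁻⁴)(-1.3)+(7.8 × 10⁻⁴)(+0.29) = 4.0 × 10⁻⁴ → stable
  80–145 m: −αΔT+βΔS = −(1.3 × 10⁻⁴)(+8.3)+(7.8 × 10⁻⁴)(-0.24) = -1.3 × 10⁻³ → UNSTABLE
  145–172 m: −αΔT+βΔS = −(1.3 × 10⁻⁴)(-12.5)+(7.8 × 10⁻⁴)(+0.25) = 1.8 × 10⁻³ → stable
  172–241 m: −αΔT+βΔS = −(1.3 × 10⁻⁴)(+3.1)+(7.8 × 10⁻⁴)(+0.99) = 3.7 × 10⁻⁴ → stable
The 80–145 m interval has Δρ < 0: lighter water underlies denser water.

80–145 m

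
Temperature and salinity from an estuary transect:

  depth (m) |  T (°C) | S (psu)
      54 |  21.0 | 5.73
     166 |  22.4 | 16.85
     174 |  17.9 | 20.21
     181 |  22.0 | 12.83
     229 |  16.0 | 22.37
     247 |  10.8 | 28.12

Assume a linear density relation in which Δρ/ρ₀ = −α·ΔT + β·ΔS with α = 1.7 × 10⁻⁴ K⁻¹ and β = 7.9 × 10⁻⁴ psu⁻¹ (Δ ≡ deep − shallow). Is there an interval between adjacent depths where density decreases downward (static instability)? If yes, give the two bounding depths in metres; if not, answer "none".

Evaluate Δρ/ρ₀ = −αΔT + βΔS across each adjacent pair:
  54–166 m: −αΔT+βΔS = −(1.7 × 10⁻⁴)(+1.4)+(7.9 × 10⁻⁴)(+11.12) = 8.5 × 10⁻³ → stable
  166–174 m: −αΔT+βΔS = −(1.7 × 10⁻⁴)(-4.5)+(7.9 × 10⁻⁴)(+3.36) = 3.4 × 10⁻³ → stable
  174–181 m: −αΔT+βΔS = −(1.7 × 10⁻⁴)(+4.1)+(7.9 × 10⁻⁴)(-7.38) = -6.5 × 10⁻³ → UNSTABLE
  181–229 m: −αΔT+βΔS = −(1.7 × 10⁻⁴)(-6.0)+(7.9 × 10⁻⁴)(+9.54) = 8.6 × 10⁻³ → stable
  229–247 m: −αΔT+βΔS = −(1.7 × 10⁻⁴)(-5.2)+(7.9 × 10⁻⁴)(+5.75) = 5.4 × 10⁻³ → stable
The 174–181 m interval has Δρ < 0: lighter water underlies denser water.

174–181 m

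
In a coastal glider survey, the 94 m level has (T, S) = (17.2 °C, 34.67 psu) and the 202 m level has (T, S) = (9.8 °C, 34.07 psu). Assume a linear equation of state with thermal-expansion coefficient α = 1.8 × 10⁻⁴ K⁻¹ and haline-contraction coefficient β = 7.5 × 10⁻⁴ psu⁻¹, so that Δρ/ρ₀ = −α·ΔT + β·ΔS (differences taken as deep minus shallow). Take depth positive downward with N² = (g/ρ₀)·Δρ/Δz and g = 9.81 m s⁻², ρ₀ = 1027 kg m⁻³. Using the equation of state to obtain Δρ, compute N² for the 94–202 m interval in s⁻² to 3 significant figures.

8.01 × 10⁻⁵ s⁻²

ΔT = -7.4 K, ΔS = -0.60 psu (deep − shallow).
Δρ/ρ₀ = −αΔT + βΔS = 1.332 × 10⁻³ − 4.50 × 10⁻⁴ = 8.82 × 10⁻⁴, so Δρ ≈ 0.9058 kg m⁻³.
N² = (g/ρ₀)·Δρ/Δz = g·(Δρ/ρ₀)/Δz = 9.81 × 8.82 × 10⁻⁴ / 108 = 8.0115 × 10⁻⁵ s⁻² ≈ 8.01 × 10⁻⁵ s⁻².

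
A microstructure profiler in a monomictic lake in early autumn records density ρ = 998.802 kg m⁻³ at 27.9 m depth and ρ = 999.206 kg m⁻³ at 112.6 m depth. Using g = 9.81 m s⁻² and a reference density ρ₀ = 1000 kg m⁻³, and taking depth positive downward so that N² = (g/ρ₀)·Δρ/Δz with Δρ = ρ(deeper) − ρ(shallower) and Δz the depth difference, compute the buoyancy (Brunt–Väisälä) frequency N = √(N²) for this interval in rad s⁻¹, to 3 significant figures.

Δρ = 999.206 − 998.802 = 0.404 kg m⁻³ over Δz = 112.6 − 27.9 = 84.7 m.
N² = (9.81/1000) × (0.404/84.7) = 4.6791 × 10⁻⁵ s⁻².
N = √(4.6791 × 10⁻⁵) = 6.8404 × 10⁻³ rad s⁻¹ ≈ 6.84 × 10⁻³ rad s⁻¹.

6.84 × 10⁻³ rad s⁻¹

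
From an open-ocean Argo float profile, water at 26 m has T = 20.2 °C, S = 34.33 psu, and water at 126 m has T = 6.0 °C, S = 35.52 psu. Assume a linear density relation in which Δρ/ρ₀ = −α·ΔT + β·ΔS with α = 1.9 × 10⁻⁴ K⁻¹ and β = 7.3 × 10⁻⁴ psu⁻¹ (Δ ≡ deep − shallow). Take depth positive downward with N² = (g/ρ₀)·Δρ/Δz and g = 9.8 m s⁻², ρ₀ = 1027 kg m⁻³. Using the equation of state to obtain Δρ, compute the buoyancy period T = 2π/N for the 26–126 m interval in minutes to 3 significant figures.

ΔT = -14.2 K, ΔS = +1.19 psu (deep − shallow).
Δρ/ρ₀ = −αΔT + βΔS = 2.698 × 10⁻³ + 8.687 × 10⁻⁴ = 3.5667 × 10⁻³, so Δρ ≈ 3.663 kg m⁻³.
N² = (g/ρ₀)·Δρ/Δz = g·(Δρ/ρ₀)/Δz = 9.8 × 3.5667 × 10⁻³ / 100 = 3.4954 × 10⁻⁴ s⁻².
N = √(3.4954 × 10⁻⁴) = 0.018696 rad s⁻¹ → T = 2π/N = 336.07 s = 5.6012 min ≈ 5.60 min.

5.60 min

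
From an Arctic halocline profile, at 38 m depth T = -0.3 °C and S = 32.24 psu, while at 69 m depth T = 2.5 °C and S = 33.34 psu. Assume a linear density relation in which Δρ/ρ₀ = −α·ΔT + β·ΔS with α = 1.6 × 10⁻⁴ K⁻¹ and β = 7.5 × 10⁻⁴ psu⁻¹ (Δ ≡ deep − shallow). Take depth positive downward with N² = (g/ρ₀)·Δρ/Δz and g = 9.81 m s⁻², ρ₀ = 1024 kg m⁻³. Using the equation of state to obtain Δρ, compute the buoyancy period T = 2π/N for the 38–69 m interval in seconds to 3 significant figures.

575 s

ΔT = +2.8 K, ΔS = +1.10 psu (deep − shallow).
Δρ/ρ₀ = −αΔT + βΔS = -4.48 × 10⁻⁴ + 8.25 × 10⁻⁴ = 3.77 × 10⁻⁴, so Δρ ≈ 0.3860 kg m⁻³.
N² = (g/ρ₀)·Δρ/Δz = g·(Δρ/ρ₀)/Δz = 9.81 × 3.77 × 10⁻⁴ / 31 = 1.1930 × 10⁻⁴ s⁻².
N = √(1.1930 × 10⁻⁴) = 0.010922 rad s⁻¹ → T = 2π/N = 575.28 s ≈ 575 s.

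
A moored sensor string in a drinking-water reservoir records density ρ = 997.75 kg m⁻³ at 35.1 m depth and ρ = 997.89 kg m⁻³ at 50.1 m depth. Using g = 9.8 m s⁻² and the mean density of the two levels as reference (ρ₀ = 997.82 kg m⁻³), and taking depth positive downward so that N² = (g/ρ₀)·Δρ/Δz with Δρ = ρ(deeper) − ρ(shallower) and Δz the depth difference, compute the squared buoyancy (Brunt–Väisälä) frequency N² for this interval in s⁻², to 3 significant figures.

9.17 × 10⁻⁵ s⁻²

Δρ = 997.89 − 997.75 = 0.14 kg m⁻³ over Δz = 50.1 − 35.1 = 15 m.
N² = (9.8/997.82) × (0.14/15) = 9.1666 × 10⁻⁵ s⁻² ≈ 9.17 × 10⁻⁵ s⁻².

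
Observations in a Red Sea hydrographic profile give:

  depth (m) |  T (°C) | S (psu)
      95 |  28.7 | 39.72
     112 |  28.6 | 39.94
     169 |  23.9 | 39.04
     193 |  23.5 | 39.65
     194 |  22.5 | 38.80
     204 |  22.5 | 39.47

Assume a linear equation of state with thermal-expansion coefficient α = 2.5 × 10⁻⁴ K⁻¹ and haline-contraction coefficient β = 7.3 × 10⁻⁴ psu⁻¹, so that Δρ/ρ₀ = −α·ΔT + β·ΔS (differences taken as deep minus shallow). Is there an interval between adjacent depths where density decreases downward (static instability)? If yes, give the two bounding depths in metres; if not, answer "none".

Evaluate Δρ/ρ₀ = −αΔT + βΔS across each adjacent pair:
  95–112 m: −αΔT+βΔS = −(2.5 × 10⁻⁴)(-0.1)+(7.3 × 10⁻⁴)(+0.22) = 1.9 × 10⁻⁴ → stable
  112–169 m: −αΔT+βΔS = −(2.5 × 10⁻⁴)(-4.7)+(7.3 × 10⁻⁴)(-0.90) = 5.2 × 10⁻⁴ → stable
  169–193 m: −αΔT+βΔS = −(2.5 × 10⁻⁴)(-0.4)+(7.3 × 10⁻⁴)(+0.61) = 5.5 × 10⁻⁴ → stable
  193–194 m: −αΔT+βΔS = −(2.5 × 10⁻⁴)(-1.0)+(7.3 × 10⁻⁴)(-0.85) = -3.7 × 10⁻⁴ → UNSTABLE
  194–204 m: −αΔT+βΔS = −(2.5 × 10⁻⁴)(+0.0)+(7.3 × 10⁻⁴)(+0.67) = 4.9 × 10⁻⁴ → stable
The 193–194 m interval has Δρ < 0: lighter water underlies denser water.

193–194 m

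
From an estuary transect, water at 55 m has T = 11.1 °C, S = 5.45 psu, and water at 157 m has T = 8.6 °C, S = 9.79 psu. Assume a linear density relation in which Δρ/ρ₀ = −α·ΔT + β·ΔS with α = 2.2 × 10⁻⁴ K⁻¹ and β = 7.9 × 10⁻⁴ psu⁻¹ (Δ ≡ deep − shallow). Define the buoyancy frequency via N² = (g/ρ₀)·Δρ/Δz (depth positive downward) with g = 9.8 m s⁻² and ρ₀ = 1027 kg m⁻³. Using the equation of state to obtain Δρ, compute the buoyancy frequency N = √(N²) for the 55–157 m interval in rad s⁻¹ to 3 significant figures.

ΔT = -2.5 K, ΔS = +4.34 psu (deep − shallow).
Δρ/ρ₀ = −αΔT + βΔS = 5.50 × 10⁻⁴ + 3.4286 × 10⁻³ = 3.9786 × 10⁻³, so Δρ ≈ 4.086 kg m⁻³.
N² = (g/ρ₀)·Δρ/Δz = g·(Δρ/ρ₀)/Δz = 9.8 × 3.9786 × 10⁻³ / 102 = 3.8226 × 10⁻⁴ s⁻².
N = √(3.8226 × 10⁻⁴) = 0.019551 rad s⁻¹ ≈ 0.0196 rad s⁻¹.

0.0196 rad s⁻¹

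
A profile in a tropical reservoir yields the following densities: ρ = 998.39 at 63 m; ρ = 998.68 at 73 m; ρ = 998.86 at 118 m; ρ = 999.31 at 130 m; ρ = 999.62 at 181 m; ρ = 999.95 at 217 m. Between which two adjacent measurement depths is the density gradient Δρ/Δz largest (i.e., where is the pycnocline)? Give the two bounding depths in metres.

118–130 m

Compute the density gradient over each adjacent pair:
  63–73 m: Δρ/Δz = 0.29/10 = 0.029 kg m⁻⁴
  73–118 m: Δρ/Δz = 0.18/45 = 4.0 × 10⁻³ kg m⁻⁴
  118–130 m: Δρ/Δz = 0.45/12 = 0.037 kg m⁻⁴
  130–181 m: Δρ/Δz = 0.31/51 = 6.1 × 10⁻³ kg m⁻⁴
  181–217 m: Δρ/Δz = 0.33/36 = 9.2 × 10⁻³ kg m⁻⁴
The largest gradient is in the 118–130 m interval — the pycnocline.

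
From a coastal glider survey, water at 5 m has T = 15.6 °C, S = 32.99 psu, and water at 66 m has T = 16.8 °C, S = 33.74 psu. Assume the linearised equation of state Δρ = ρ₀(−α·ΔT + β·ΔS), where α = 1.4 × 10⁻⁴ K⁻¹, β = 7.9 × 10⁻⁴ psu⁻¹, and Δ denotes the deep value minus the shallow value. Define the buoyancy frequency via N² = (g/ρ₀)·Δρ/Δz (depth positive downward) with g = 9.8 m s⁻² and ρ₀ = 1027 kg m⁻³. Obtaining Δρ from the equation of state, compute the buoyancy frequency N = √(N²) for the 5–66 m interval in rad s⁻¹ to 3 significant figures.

8.26 × 10⁻³ rad s⁻¹

ΔT = +1.2 K, ΔS = +0.75 psu (deep − shallow).
Δρ/ρ₀ = −αΔT + βΔS = -1.68 × 10⁻⁴ + 5.925 × 10⁻⁴ = 4.245 × 10⁻⁴, so Δρ ≈ 0.4360 kg m⁻³.
N² = (g/ρ₀)·Δρ/Δz = g·(Δρ/ρ₀)/Δz = 9.8 × 4.245 × 10⁻⁴ / 61 = 6.8198 × 10⁻⁵ s⁻².
N = √(6.8198 × 10⁻⁵) = 8.2582 × 10⁻³ rad s⁻¹ ≈ 8.26 × 10⁻³ rad s⁻¹.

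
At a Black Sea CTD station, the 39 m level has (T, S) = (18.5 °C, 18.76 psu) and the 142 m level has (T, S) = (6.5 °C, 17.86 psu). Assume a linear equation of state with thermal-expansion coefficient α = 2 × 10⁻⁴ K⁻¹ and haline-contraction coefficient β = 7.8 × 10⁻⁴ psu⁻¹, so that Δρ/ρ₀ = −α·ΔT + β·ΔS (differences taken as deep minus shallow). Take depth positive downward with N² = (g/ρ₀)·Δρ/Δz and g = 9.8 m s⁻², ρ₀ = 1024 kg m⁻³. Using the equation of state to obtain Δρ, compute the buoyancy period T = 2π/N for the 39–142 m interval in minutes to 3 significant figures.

ΔT = -12.0 K, ΔS = -0.90 psu (deep − shallow).
Δρ/ρ₀ = −αΔT + βΔS = 2.40 × 10⁻³ − 7.02 × 10⁻⁴ = 1.698 × 10⁻³, so Δρ ≈ 1.739 kg m⁻³.
N² = (g/ρ₀)·Δρ/Δz = g·(Δρ/ρ₀)/Δz = 9.8 × 1.698 × 10⁻³ / 103 = 1.6156 × 10⁻⁴ s⁻².
N = √(1.6156 × 10⁻⁴) = 0.012711 rad s⁻¹ → T = 2π/N = 494.31 s = 8.2385 min ≈ 8.24 min.

8.24 min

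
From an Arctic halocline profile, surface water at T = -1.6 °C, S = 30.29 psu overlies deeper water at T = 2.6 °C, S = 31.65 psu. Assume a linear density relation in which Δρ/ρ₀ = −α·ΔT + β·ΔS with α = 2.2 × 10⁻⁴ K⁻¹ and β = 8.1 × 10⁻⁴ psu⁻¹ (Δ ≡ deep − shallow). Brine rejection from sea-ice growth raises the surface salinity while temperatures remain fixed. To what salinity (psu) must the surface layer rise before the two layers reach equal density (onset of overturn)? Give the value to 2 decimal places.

Neutral buoyancy requires −α(T_deep − T_surf) + β(S_deep − S_surf′) = 0.
S_surf′ = S_deep − (α/β)·ΔT = 31.65 − (2.2 × 10⁻⁴/8.1 × 10⁻⁴)·(+4.2) = 30.5093 psu.
Increase required: 30.5093 − 30.29 = 0.2193 psu.

30.51 psu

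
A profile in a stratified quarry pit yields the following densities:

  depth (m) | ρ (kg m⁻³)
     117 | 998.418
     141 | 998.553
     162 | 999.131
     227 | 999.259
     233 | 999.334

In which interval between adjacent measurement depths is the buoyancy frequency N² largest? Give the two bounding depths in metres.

141–162 m

Compute the density gradient over each adjacent pair:
  117–141 m: Δρ/Δz = 0.135/24 = 5.6 × 10⁻³ kg m⁻⁴
  141–162 m: Δρ/Δz = 0.578/21 = 0.028 kg m⁻⁴
  162–227 m: Δρ/Δz = 0.128/65 = 2.0 × 10⁻³ kg m⁻⁴
  227–233 m: Δρ/Δz = 0.075/6 = 0.012 kg m⁻⁴
The largest gradient is in the 141–162 m interval — the pycnocline.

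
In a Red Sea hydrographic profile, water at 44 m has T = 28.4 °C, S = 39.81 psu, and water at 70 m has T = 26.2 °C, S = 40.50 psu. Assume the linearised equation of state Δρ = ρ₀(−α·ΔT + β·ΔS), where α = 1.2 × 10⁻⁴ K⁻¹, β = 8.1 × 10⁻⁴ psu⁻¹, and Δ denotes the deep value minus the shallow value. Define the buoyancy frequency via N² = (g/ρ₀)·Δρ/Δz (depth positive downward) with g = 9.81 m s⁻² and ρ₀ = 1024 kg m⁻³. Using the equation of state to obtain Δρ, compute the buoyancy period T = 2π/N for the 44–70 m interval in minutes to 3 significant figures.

ΔT = -2.2 K, ΔS = +0.69 psu (deep − shallow).
Δρ/ρ₀ = −αΔT + βΔS = 2.64 × 10⁻⁴ + 5.589 × 10⁻⁴ = 8.229 × 10⁻⁴, so Δρ ≈ 0.8426 kg m⁻³.
N² = (g/ρ₀)·Δρ/Δz = g·(Δρ/ρ₀)/Δz = 9.81 × 8.229 × 10⁻⁴ / 26 = 3.1049 × 10⁻⁴ s⁻².
N = √(3.1049 × 10⁻⁴) = 0.017621 rad s⁻¹ → T = 2π/N = 356.57 s = 5.9428 min ≈ 5.94 min.

5.94 min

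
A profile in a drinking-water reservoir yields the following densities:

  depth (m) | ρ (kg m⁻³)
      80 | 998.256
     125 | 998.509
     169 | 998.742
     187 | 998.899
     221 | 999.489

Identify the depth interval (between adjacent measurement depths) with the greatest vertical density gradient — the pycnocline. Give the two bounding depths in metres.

Compute the density gradient over each adjacent pair:
  80–125 m: Δρ/Δz = 0.253/45 = 5.6 × 10⁻³ kg m⁻⁴
  125–169 m: Δρ/Δz = 0.233/44 = 5.3 × 10⁻³ kg m⁻⁴
  169–187 m: Δρ/Δz = 0.157/18 = 8.7 × 10⁻³ kg m⁻⁴
  187–221 m: Δρ/Δz = 0.590/34 = 0.017 kg m⁻⁴
The largest gradient is in the 187–221 m interval — the pycnocline.

187–221 m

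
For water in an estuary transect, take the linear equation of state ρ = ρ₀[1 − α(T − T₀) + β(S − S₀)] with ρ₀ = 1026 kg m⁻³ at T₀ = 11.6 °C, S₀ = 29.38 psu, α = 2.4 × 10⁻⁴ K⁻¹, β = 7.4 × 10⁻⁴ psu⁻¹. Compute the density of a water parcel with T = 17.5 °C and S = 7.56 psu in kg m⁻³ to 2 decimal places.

1007.98 kg m⁻³

T − T₀ = +5.9 K, S − S₀ = -21.82 psu.
Bracket = 1 − α·(+5.9) + β·(-21.82) = 1 + (-0.0175628) = 0.9824372.
ρ = 1026 × 0.9824372 = 1007.98 kg m⁻³.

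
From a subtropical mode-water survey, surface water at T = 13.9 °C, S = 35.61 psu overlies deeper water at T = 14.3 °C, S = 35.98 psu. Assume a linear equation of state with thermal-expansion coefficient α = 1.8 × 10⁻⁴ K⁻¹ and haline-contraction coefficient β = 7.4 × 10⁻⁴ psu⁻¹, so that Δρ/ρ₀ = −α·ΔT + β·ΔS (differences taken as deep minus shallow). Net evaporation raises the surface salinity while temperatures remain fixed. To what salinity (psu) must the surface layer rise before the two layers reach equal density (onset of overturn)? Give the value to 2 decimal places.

35.88 psu

Neutral buoyancy requires −α(T_deep − T_surf) + β(S_deep − S_surf′) = 0.
S_surf′ = S_deep − (α/β)·ΔT = 35.98 − (1.8 × 10⁻⁴/7.4 × 10⁻⁴)·(+0.4) = 35.8827 psu.
Increase required: 35.8827 − 35.61 = 0.2727 psu.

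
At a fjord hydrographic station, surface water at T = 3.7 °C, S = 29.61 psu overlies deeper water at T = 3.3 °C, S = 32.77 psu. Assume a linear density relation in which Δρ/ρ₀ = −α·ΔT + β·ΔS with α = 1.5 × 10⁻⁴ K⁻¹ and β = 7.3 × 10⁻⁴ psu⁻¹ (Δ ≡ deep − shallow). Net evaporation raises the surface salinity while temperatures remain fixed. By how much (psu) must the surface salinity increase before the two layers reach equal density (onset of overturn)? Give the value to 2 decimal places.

3.24 psu

Neutral buoyancy requires −α(T_deep − T_surf) + β(S_deep − S_surf′) = 0.
S_surf′ = S_deep − (α/β)·ΔT = 32.77 − (1.5 × 10⁻⁴/7.3 × 10⁻⁴)·(-0.4) = 32.8522 psu.
Increase required: 32.8522 − 29.61 = 3.2422 psu.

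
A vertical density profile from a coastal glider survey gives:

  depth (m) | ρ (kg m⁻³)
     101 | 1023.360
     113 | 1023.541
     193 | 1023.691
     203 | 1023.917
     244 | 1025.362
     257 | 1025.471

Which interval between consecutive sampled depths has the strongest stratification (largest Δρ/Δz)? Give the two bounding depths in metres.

203–244 m

Compute the density gradient over each adjacent pair:
  101–113 m: Δρ/Δz = 0.181/12 = 0.015 kg m⁻⁴
  113–193 m: Δρ/Δz = 0.150/80 = 1.9 × 10⁻³ kg m⁻⁴
  193–203 m: Δρ/Δz = 0.226/10 = 0.023 kg m⁻⁴
  203–244 m: Δρ/Δz = 1.445/41 = 0.035 kg m⁻⁴
  244–257 m: Δρ/Δz = 0.109/13 = 8.4 × 10⁻³ kg m⁻⁴
The largest gradient is in the 203–244 m interval — the pycnocline.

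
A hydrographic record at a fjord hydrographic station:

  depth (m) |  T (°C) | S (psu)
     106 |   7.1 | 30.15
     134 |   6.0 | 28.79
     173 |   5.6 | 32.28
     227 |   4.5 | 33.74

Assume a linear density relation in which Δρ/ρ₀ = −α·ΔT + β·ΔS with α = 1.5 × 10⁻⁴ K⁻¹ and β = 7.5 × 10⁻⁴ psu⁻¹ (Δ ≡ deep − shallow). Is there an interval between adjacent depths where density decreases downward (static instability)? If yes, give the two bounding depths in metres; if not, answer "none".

106–134 m

Evaluate Δρ/ρ₀ = −αΔT + βΔS across each adjacent pair:
  106–134 m: −αΔT+βΔS = −(1.5 × 10⁻⁴)(-1.1)+(7.5 × 10⁻⁴)(-1.36) = -8.6 × 10⁻⁴ → UNSTABLE
  134–173 m: −αΔT+βΔS = −(1.5 × 10⁻⁴)(-0.4)+(7.5 × 10⁻⁴)(+3.49) = 2.7 × 10⁻³ → stable
  173–227 m: −αΔT+βΔS = −(1.5 × 10⁻⁴)(-1.1)+(7.5 × 10⁻⁴)(+1.46) = 1.3 × 10⁻³ → stable
The 106–134 m interval has Δρ < 0: lighter water underlies denser water.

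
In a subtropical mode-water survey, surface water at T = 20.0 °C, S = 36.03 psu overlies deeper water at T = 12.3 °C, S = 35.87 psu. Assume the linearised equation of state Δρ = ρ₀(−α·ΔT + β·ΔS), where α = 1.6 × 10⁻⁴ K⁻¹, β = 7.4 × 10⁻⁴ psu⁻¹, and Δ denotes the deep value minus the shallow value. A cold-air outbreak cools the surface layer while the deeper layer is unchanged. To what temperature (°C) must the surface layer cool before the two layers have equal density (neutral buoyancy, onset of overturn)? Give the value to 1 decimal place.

13.0 °C

Neutral buoyancy requires Δρ = 0, i.e. −α(T_deep − T_surf′) + β(S_deep − S_surf) = 0.
T_surf′ = T_deep − (β/α)·ΔS = 12.3 − (7.4 × 10⁻⁴/1.6 × 10⁻⁴)·(-0.16) = 13.040 °C.
Cooling required: 20.0 − (13.040) = 6.960 °C.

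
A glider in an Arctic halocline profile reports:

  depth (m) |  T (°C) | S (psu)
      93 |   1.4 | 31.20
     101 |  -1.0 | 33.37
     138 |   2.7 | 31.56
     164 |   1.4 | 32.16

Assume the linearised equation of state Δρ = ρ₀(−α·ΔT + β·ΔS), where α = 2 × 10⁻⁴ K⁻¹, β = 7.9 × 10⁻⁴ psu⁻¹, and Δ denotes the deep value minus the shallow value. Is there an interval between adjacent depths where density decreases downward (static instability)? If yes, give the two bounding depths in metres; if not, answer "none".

101–138 m

Evaluate Δρ/ρ₀ = −αΔT + βΔS across each adjacent pair:
  93–101 m: −αΔT+βΔS = −(2 × 10⁻⁴)(-2.4)+(7.9 × 10⁻⁴)(+2.17) = 2.2 × 10⁻³ → stable
  101–138 m: −αΔT+βΔS = −(2 × 10⁻⁴)(+3.7)+(7.9 × 10⁻⁴)(-1.81) = -2.2 × 10⁻³ → UNSTABLE
  138–164 m: −αΔT+βΔS = −(2 × 10⁻⁴)(-1.3)+(7.9 × 10⁻⁴)(+0.60) = 7.3 × 10⁻⁴ → stable
The 101–138 m interval has Δρ < 0: lighter water underlies denser water.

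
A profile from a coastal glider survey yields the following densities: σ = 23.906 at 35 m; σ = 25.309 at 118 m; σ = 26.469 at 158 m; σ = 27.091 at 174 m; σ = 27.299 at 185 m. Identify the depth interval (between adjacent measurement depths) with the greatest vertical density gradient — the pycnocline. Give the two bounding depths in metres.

158–174 m

Compute the density gradient over each adjacent pair:
  35–118 m: Δρ/Δz = 1.403/83 = 0.017 kg m⁻⁴
  118–158 m: Δρ/Δz = 1.160/40 = 0.029 kg m⁻⁴
  158–174 m: Δρ/Δz = 0.622/16 = 0.039 kg m⁻⁴
  174–185 m: Δρ/Δz = 0.208/11 = 0.019 kg m⁻⁴
The largest gradient is in the 158–174 m interval — the pycnocline.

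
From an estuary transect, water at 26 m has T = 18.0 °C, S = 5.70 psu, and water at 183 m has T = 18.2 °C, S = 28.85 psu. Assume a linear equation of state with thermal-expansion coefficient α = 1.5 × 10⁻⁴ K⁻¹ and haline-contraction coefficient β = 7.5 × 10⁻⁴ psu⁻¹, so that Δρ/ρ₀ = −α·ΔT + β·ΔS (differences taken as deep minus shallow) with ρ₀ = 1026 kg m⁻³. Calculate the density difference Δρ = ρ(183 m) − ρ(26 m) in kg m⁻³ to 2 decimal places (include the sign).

+17.78 kg m⁻³

ΔT = +0.2 K, ΔS = +23.15 psu (deep − shallow).
Δρ/ρ₀ = −(1.5 × 10⁻⁴)(+0.2) + (7.5 × 10⁻⁴)(+23.15) = 0.0173325.
Δρ = 1026 × (0.0173325) = +17.78 kg m⁻³.
Positive Δρ: denser below, stable.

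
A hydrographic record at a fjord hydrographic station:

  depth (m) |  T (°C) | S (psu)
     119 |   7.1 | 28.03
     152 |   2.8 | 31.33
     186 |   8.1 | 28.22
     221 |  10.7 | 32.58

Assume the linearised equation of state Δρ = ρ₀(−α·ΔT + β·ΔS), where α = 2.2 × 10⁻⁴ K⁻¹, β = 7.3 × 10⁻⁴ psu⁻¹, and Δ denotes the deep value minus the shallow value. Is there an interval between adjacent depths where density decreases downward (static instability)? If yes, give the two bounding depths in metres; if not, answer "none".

152–186 m

Evaluate Δρ/ρ₀ = −αΔT + βΔS across each adjacent pair:
  119–152 m: −αΔT+βΔS = −(2.2 × 10⁻⁴)(-4.3)+(7.3 × 10⁻⁴)(+3.30) = 3.4 × 10⁻³ → stable
  152–186 m: −αΔT+βΔS = −(2.2 × 10⁻⁴)(+5.3)+(7.3 × 10⁻⁴)(-3.11) = -3.4 × 10⁻³ → UNSTABLE
  186–221 m: −αΔT+βΔS = −(2.2 × 10⁻⁴)(+2.6)+(7.3 × 10⁻⁴)(+4.36) = 2.6 × 10⁻³ → stable
The 152–186 m interval has Δρ < 0: lighter water underlies denser water.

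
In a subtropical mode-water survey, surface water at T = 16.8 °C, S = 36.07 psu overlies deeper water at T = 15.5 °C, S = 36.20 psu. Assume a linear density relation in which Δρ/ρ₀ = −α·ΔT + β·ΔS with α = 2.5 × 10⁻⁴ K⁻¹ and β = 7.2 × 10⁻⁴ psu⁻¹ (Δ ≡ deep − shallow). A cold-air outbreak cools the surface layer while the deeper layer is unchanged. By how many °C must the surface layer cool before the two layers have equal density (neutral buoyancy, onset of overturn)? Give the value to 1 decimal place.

Neutral buoyancy requires Δρ = 0, i.e. −α(T_deep − T_surf′) + β(S_deep − S_surf) = 0.
T_surf′ = T_deep − (β/α)·ΔS = 15.5 − (7.2 × 10⁻⁴/2.5 × 10⁻⁴)·(+0.13) = 15.126 °C.
Cooling required: 16.8 − (15.126) = 1.674 °C.

1.7 °C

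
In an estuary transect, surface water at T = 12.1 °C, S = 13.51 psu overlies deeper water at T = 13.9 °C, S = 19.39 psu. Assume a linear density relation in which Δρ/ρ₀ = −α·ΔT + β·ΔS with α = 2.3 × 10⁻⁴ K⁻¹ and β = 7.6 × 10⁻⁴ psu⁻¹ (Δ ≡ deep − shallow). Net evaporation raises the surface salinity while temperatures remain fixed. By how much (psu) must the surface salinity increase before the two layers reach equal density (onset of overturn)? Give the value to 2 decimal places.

Neutral buoyancy requires −α(T_deep − T_surf) + β(S_deep − S_surf′) = 0.
S_surf′ = S_deep − (α/β)·ΔT = 19.39 − (2.3 × 10⁻⁴/7.6 × 10⁻⁴)·(+1.8) = 18.8453 psu.
Increase required: 18.8453 − 13.51 = 5.3353 psu.

5.34 psu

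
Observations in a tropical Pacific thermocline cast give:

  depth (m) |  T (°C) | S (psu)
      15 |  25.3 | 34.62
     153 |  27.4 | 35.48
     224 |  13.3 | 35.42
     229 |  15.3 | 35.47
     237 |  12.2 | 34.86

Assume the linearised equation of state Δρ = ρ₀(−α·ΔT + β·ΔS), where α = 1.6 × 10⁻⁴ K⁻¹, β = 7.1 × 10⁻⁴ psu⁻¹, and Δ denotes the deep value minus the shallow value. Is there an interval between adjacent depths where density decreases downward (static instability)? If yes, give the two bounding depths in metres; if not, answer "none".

Evaluate Δρ/ρ₀ = −αΔT + βΔS across each adjacent pair:
  15–153 m: −αΔT+βΔS = −(1.6 × 10⁻⁴)(+2.1)+(7.1 × 10⁻⁴)(+0.86) = 2.7 × 10⁻⁴ → stable
  153–224 m: −αΔT+βΔS = −(1.6 × 10⁻⁴)(-14.1)+(7.1 × 10⁻⁴)(-0.06) = 2.2 × 10⁻³ → stable
  224–229 m: −αΔT+βΔS = −(1.6 × 10⁻⁴)(+2.0)+(7.1 × 10⁻⁴)(+0.05) = -2.8 × 10⁻⁴ → UNSTABLE
  229–237 m: −αΔT+βΔS = −(1.6 × 10⁻⁴)(-3.1)+(7.1 × 10⁻⁴)(-0.61) = 6.3 × 10⁻⁵ → stable
The 224–229 m interval has Δρ < 0: lighter water underlies denser water.

224–229 m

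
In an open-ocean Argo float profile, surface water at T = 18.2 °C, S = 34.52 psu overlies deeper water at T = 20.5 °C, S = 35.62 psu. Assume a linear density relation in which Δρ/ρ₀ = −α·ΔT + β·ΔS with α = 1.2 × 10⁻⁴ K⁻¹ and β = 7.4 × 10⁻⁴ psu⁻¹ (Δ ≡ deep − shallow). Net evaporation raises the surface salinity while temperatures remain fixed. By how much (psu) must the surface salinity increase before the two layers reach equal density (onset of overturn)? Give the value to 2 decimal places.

Neutral buoyancy requires −α(T_deep − T_surf) + β(S_deep − S_surf′) = 0.
S_surf′ = S_deep − (α/β)·ΔT = 35.62 − (1.2 × 10⁻⁴/7.4 × 10⁻⁴)·(+2.3) = 35.2470 psu.
Increase required: 35.2470 − 34.52 = 0.7270 psu.

0.73 psu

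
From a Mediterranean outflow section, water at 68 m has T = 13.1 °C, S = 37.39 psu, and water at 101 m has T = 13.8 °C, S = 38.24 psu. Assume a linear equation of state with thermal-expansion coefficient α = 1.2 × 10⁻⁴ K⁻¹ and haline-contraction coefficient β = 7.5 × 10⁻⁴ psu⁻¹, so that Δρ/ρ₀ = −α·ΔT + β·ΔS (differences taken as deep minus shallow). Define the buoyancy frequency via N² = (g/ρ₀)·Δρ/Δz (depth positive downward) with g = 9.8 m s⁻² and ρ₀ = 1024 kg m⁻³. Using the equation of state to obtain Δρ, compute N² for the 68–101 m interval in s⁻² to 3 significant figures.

1.64 × 10⁻⁴ s⁻²

ΔT = +0.7 K, ΔS = +0.85 psu (deep − shallow).
Δρ/ρ₀ = −αΔT + βΔS = -8.40 × 10⁻⁵ + 6.375 × 10⁻⁴ = 5.535 × 10⁻⁴, so Δρ ≈ 0.5668 kg m⁻³.
N² = (g/ρ₀)·Δρ/Δz = g·(Δρ/ρ₀)/Δz = 9.8 × 5.535 × 10⁻⁴ / 33 = 1.6437 × 10⁻⁴ s⁻² ≈ 1.64 × 10⁻⁴ s⁻².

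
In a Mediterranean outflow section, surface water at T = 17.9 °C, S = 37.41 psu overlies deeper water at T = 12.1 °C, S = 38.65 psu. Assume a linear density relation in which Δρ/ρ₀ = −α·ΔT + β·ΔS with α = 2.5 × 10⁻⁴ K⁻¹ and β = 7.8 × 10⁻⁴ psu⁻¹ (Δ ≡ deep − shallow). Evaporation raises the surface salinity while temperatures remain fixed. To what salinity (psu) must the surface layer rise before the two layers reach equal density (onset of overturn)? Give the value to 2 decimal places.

Neutral buoyancy requires −α(T_deep − T_surf) + β(S_deep − S_surf′) = 0.
S_surf′ = S_deep − (α/β)·ΔT = 38.65 − (2.5 × 10⁻⁴/7.8 × 10⁻⁴)·(-5.8) = 40.5090 psu.
Increase required: 40.5090 − 37.41 = 3.0990 psu.

40.51 psu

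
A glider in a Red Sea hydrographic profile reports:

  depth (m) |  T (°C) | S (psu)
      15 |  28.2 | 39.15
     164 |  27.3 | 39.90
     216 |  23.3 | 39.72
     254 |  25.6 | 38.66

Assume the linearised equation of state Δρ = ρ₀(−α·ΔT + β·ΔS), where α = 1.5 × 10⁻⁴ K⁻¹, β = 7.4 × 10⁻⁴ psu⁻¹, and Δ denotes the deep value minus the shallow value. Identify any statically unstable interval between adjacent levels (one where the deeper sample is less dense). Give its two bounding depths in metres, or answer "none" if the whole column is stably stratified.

Evaluate Δρ/ρ₀ = −αΔT + βΔS across each adjacent pair:
  15–164 m: −αΔT+βΔS = −(1.5 × 10⁻⁴)(-0.9)+(7.4 × 10⁻⁴)(+0.75) = 6.9 × 10⁻⁴ → stable
  164–216 m: −αΔT+βΔS = −(1.5 × 10⁻⁴)(-4.0)+(7.4 × 10⁻⁴)(-0.18) = 4.7 × 10⁻⁴ → stable
  216–254 m: −αΔT+βΔS = −(1.5 × 10⁻⁴)(+2.3)+(7.4 × 10⁻⁴)(-1.06) = -1.1 × 10⁻³ → UNSTABLE
The 216–254 m interval has Δρ < 0: lighter water underlies denser water.

216–254 m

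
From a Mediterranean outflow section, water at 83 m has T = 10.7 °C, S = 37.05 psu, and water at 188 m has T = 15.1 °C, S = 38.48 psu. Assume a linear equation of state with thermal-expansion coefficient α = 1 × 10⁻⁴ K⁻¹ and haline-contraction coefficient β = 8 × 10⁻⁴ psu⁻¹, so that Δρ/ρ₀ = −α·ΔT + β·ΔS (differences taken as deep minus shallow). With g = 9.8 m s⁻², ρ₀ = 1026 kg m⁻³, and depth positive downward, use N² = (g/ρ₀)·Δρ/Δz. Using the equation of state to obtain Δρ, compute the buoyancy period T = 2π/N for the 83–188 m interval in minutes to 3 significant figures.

ΔT = +4.4 K, ΔS = +1.43 psu (deep − shallow).
Δρ/ρ₀ = −αΔT + βΔS = -4.40 × 10⁻⁴ + 1.144 × 10⁻³ = 7.04 × 10⁻⁴, so Δρ ≈ 0.7223 kg m⁻³.
N² = (g/ρ₀)·Δρ/Δz = g·(Δρ/ρ₀)/Δz = 9.8 × 7.04 × 10⁻⁴ / 105 = 6.5707 × 10⁻⁵ s⁻².
N = √(6.5707 × 10⁻⁵) = 8.1060 × 10⁻³ rad s⁻¹ → T = 2π/N = 775.13 s = 12.919 min ≈ 12.9 min.

12.9 min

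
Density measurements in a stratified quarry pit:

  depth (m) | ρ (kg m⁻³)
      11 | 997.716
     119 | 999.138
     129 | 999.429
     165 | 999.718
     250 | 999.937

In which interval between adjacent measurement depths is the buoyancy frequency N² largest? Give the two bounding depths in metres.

Compute the density gradient over each adjacent pair:
  11–119 m: Δρ/Δz = 1.422/108 = 0.013 kg m⁻⁴
  119–129 m: Δρ/Δz = 0.291/10 = 0.029 kg m⁻⁴
  129–165 m: Δρ/Δz = 0.289/36 = 8.0 × 10⁻³ kg m⁻⁴
  165–250 m: Δρ/Δz = 0.219/85 = 2.6 × 10⁻³ kg m⁻⁴
The largest gradient is in the 119–129 m interval — the pycnocline.

119–129 m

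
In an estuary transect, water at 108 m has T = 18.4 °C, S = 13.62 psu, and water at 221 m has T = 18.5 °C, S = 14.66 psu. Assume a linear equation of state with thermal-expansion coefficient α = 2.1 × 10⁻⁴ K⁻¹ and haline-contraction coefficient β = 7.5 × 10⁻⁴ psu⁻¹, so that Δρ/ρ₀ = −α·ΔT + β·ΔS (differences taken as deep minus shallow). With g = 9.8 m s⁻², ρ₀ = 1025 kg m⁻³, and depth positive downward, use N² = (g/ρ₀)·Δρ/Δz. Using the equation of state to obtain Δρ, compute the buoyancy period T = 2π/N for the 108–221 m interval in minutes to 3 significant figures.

ΔT = +0.1 K, ΔS = +1.04 psu (deep − shallow).
Δρ/ρ₀ = −αΔT + βΔS = -2.10 × 10⁻⁵ + 7.80 × 10⁻⁴ = 7.59 × 10⁻⁴, so Δρ ≈ 0.7780 kg m⁻³.
N² = (g/ρ₀)·Δρ/Δz = g·(Δρ/ρ₀)/Δz = 9.8 × 7.59 × 10⁻⁴ / 113 = 6.5825 × 10⁻⁵ s⁻².
N = √(6.5825 × 10⁻⁵) = 8.1133 × 10⁻³ rad s⁻¹ → T = 2π/N = 774.43 s = 12.907 min ≈ 12.9 min.

12.9 min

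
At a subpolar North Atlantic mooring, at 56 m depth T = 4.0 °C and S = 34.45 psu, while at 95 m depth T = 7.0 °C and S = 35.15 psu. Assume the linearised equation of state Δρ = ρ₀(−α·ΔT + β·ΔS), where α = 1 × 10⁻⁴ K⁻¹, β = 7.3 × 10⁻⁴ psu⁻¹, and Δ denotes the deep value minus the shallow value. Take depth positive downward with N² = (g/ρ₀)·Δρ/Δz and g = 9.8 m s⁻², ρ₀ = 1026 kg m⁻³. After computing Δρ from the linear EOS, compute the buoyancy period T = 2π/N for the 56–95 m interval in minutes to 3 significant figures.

14.4 min

ΔT = +3.0 K, ΔS = +0.70 psu (deep − shallow).
Δρ/ρ₀ = −αΔT + βΔS = -3.00 × 10⁻⁴ + 5.11 × 10⁻⁴ = 2.11 × 10⁻⁴, so Δρ ≈ 0.2165 kg m⁻³.
N² = (g/ρ₀)·Δρ/Δz = g·(Δρ/ρ₀)/Δz = 9.8 × 2.11 × 10⁻⁴ / 39 = 5.3021 × 10⁻⁵ s⁻².
N = √(5.3021 × 10⁻⁵) = 7.2816 × 10⁻³ rad s⁻¹ → T = 2π/N = 862.89 s = 14.381 min ≈ 14.4 min.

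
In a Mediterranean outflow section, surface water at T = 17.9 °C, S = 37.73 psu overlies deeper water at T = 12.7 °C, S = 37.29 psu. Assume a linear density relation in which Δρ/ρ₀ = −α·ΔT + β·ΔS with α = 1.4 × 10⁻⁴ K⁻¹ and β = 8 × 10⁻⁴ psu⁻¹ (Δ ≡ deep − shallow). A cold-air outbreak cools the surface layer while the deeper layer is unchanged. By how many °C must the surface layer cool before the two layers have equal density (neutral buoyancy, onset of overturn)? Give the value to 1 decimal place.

Neutral buoyancy requires Δρ = 0, i.e. −α(T_deep − T_surf′) + β(S_deep − S_surf) = 0.
T_surf′ = T_deep − (β/α)·ΔS = 12.7 − (8 × 10⁻⁴/1.4 × 10⁻⁴)·(-0.44) = 15.214 °C.
Cooling required: 17.9 − (15.214) = 2.686 °C.

2.7 °C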